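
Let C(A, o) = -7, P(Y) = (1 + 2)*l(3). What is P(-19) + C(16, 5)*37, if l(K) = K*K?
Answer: -232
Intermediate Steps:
l(K) = K²
P(Y) = 27 (P(Y) = (1 + 2)*3² = 3*9 = 27)
P(-19) + C(16, 5)*37 = 27 - 7*37 = 27 - 259 = -232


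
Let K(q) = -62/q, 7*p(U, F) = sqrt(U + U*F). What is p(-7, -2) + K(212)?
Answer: -31/106 + sqrt(7)/7 ≈ 0.085512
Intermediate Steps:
p(U, F) = sqrt(U + F*U)/7 (p(U, F) = sqrt(U + U*F)/7 = sqrt(U + F*U)/7)
p(-7, -2) + K(212) = sqrt(-7*(1 - 2))/7 - 62/212 = sqrt(-7*(-1))/7 - 62*1/212 = sqrt(7)/7 - 31/106 = -31/106 + sqrt(7)/7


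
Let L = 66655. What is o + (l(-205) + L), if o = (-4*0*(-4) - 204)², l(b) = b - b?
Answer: 108271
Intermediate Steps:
l(b) = 0
o = 41616 (o = (0*(-4) - 204)² = (0 - 204)² = (-204)² = 41616)
o + (l(-205) + L) = 41616 + (0 + 66655) = 41616 + 66655 = 108271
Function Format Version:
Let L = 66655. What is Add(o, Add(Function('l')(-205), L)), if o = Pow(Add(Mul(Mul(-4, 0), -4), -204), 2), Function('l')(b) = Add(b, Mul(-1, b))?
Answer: 108271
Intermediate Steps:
Function('l')(b) = 0
o = 41616 (o = Pow(Add(Mul(0, -4), -204), 2) = Pow(Add(0, -204), 2) = Pow(-204, 2) = 41616)
Add(o, Add(Function('l')(-205), L)) = Add(41616, Add(0, 66655)) = Add(41616, 66655) = 108271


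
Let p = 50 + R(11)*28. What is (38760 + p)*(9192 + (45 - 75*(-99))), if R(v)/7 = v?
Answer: 682575492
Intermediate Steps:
R(v) = 7*v
p = 2206 (p = 50 + (7*11)*28 = 50 + 77*28 = 50 + 2156 = 2206)
(38760 + p)*(9192 + (45 - 75*(-99))) = (38760 + 2206)*(9192 + (45 - 75*(-99))) = 40966*(9192 + (45 + 7425)) = 40966*(9192 + 7470) = 40966*16662 = 682575492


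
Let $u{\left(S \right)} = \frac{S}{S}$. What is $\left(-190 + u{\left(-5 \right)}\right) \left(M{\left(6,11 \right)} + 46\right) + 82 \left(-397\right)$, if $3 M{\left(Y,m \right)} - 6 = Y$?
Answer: $-42004$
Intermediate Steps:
$M{\left(Y,m \right)} = 2 + \frac{Y}{3}$
$u{\left(S \right)} = 1$
$\left(-190 + u{\left(-5 \right)}\right) \left(M{\left(6,11 \right)} + 46\right) + 82 \left(-397\right) = \left(-190 + 1\right) \left(\left(2 + \frac{1}{3} \cdot 6\right) + 46\right) + 82 \left(-397\right) = - 189 \left(\left(2 + 2\right) + 46\right) - 32554 = - 189 \left(4 + 46\right) - 32554 = \left(-189\right) 50 - 32554 = -9450 - 32554 = -42004$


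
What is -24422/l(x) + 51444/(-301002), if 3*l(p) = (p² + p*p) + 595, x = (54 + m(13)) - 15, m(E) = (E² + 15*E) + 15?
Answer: -2225601368/5853535727 ≈ -0.38021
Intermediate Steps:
m(E) = 15 + E² + 15*E
x = 418 (x = (54 + (15 + 13² + 15*13)) - 15 = (54 + (15 + 169 + 195)) - 15 = (54 + 379) - 15 = 433 - 15 = 418)
l(p) = 595/3 + 2*p²/3 (l(p) = ((p² + p*p) + 595)/3 = ((p² + p²) + 595)/3 = (2*p² + 595)/3 = (595 + 2*p²)/3 = 595/3 + 2*p²/3)
-24422/l(x) + 51444/(-301002) = -24422/(595/3 + (⅔)*418²) + 51444/(-301002) = -24422/(595/3 + (⅔)*174724) + 51444*(-1/301002) = -24422/(595/3 + 349448/3) - 8574/50167 = -24422/116681 - 8574/50167 = -2225601368/5853535727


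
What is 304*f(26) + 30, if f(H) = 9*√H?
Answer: 30 + 2736*√26 ≈ 13981.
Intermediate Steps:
304*f(26) + 30 = 304*(9*√26) + 30 = 2736*√26 + 30 = 30 + 2736*√26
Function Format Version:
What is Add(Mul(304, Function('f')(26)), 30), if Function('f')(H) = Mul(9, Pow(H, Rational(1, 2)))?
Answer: Add(30, Mul(2736, Pow(26, Rational(1, 2)))) ≈ 13981.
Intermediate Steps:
Add(Mul(304, Function('f')(26)), 30) = Add(Mul(304, Mul(9, Pow(26, Rational(1, 2)))), 30) = Add(Mul(2736, Pow(26, Rational(1, 2))), 30) = Add(30, Mul(2736, Pow(26, Rational(1, 2))))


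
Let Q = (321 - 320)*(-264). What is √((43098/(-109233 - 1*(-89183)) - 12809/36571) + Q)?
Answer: 2*I*√358211301214957046/73324855 ≈ 16.325*I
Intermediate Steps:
Q = -264 (Q = 1*(-264) = -264)
√((43098/(-109233 - 1*(-89183)) - 12809/36571) + Q) = √((43098/(-109233 - 1*(-89183)) - 12809/36571) - 264) = √((43098/(-109233 + 89183) - 12809*1/36571) - 264) = √((43098/(-20050) - 12809/36571) - 264) = √((43098*(-1/20050) - 12809/36571) - 264) = √((-21549/10025 - 12809/36571) - 264) = √(-916478704/366624275 - 264) = √(-97705287304/366624275) = 2*I*√358211301214957046/73324855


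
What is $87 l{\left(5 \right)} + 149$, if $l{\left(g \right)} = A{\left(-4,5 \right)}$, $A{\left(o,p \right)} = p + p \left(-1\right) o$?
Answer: $2324$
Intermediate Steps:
$A{\left(o,p \right)} = p - o p$ ($A{\left(o,p \right)} = p + - p o = p - o p$)
$l{\left(g \right)} = 25$ ($l{\left(g \right)} = 5 \left(1 - -4\right) = 5 \left(1 + 4\right) = 5 \cdot 5 = 25$)
$87 l{\left(5 \right)} + 149 = 87 \cdot 25 + 149 = 2175 + 149 = 2324$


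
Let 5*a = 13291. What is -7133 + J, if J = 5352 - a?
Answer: -22196/5 ≈ -4439.2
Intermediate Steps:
a = 13291/5 (a = (1/5)*13291 = 13291/5 ≈ 2658.2)
J = 13469/5 (J = 5352 - 1*13291/5 = 5352 - 13291/5 = 13469/5 ≈ 2693.8)
-7133 + J = -7133 + 13469/5 = -22196/5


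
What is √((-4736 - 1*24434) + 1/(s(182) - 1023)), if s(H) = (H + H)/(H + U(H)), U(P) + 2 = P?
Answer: I*√998138228911931/184981 ≈ 170.79*I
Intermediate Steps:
U(P) = -2 + P
s(H) = 2*H/(-2 + 2*H) (s(H) = (H + H)/(H + (-2 + H)) = (2*H)/(-2 + 2*H) = 2*H/(-2 + 2*H))
√((-4736 - 1*24434) + 1/(s(182) - 1023)) = √((-4736 - 1*24434) + 1/(182/(-1 + 182) - 1023)) = √((-4736 - 24434) + 1/(182/181 - 1023)) = √(-29170 + 1/(182*(1/181) - 1023)) = √(-29170 + 1/(182/181 - 1023)) = √(-29170 + 1/(-184981/181)) = √(-29170 - 181/184981) = √(-5395895951/184981) = I*√998138228911931/184981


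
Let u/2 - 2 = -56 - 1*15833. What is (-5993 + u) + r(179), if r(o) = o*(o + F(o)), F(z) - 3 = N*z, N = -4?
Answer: -133353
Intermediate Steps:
F(z) = 3 - 4*z
r(o) = o*(3 - 3*o) (r(o) = o*(o + (3 - 4*o)) = o*(3 - 3*o))
u = -31774 (u = 4 + 2*(-56 - 1*15833) = 4 + 2*(-56 - 15833) = 4 + 2*(-15889) = 4 - 31778 = -31774)
(-5993 + u) + r(179) = (-5993 - 31774) + 3*179*(1 - 1*179) = -37767 + 3*179*(1 - 179) = -37767 + 3*179*(-178) = -37767 - 95586 = -133353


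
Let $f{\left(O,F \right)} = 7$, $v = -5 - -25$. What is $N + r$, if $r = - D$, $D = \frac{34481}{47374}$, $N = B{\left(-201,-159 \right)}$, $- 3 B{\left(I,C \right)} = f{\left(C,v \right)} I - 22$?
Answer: $\frac{67594003}{142122} \approx 475.61$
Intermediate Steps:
$v = 20$ ($v = -5 + 25 = 20$)
$B{\left(I,C \right)} = \frac{22}{3} - \frac{7 I}{3}$ ($B{\left(I,C \right)} = - \frac{7 I - 22}{3} = - \frac{-22 + 7 I}{3} = \frac{22}{3} - \frac{7 I}{3}$)
$N = \frac{1429}{3}$ ($N = \frac{22}{3} - -469 = \frac{22}{3} + 469 = \frac{1429}{3} \approx 476.33$)
$D = \frac{34481}{47374}$ ($D = 34481 \cdot \frac{1}{47374} = \frac{34481}{47374} \approx 0.72785$)
$r = - \frac{34481}{47374}$ ($r = \left(-1\right) \frac{34481}{47374} = - \frac{34481}{47374} \approx -0.72785$)
$N + r = \frac{1429}{3} - \frac{34481}{47374} = \frac{67594003}{142122}$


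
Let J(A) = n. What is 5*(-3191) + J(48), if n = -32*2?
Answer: -16019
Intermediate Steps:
n = -64
J(A) = -64
5*(-3191) + J(48) = 5*(-3191) - 64 = -15955 - 64 = -16019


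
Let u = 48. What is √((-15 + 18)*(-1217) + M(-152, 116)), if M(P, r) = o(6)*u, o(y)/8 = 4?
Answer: 3*I*√235 ≈ 45.989*I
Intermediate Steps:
o(y) = 32 (o(y) = 8*4 = 32)
M(P, r) = 1536 (M(P, r) = 32*48 = 1536)
√((-15 + 18)*(-1217) + M(-152, 116)) = √((-15 + 18)*(-1217) + 1536) = √(3*(-1217) + 1536) = √(-3651 + 1536) = √(-2115) = 3*I*√235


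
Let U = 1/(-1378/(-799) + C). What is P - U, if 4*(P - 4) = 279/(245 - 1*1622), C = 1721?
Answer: 1108802527/280797228 ≈ 3.9488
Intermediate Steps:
U = 799/1376457 (U = 1/(-1378/(-799) + 1721) = 1/(-1378*(-1/799) + 1721) = 1/(1378/799 + 1721) = 1/(1376457/799) = 799/1376457 ≈ 0.00058048)
P = 2417/612 (P = 4 + (279/(245 - 1*1622))/4 = 4 + (279/(245 - 1622))/4 = 4 + (279/(-1377))/4 = 4 + (279*(-1/1377))/4 = 4 + (1/4)*(-31/153) = 4 - 31/612 = 2417/612 ≈ 3.9493)
P - U = 2417/612 - 1*799/1376457 = 2417/612 - 799/1376457 = 1108802527/280797228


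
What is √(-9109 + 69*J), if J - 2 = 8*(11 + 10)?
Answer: √2621 ≈ 51.196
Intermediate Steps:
J = 170 (J = 2 + 8*(11 + 10) = 2 + 8*21 = 2 + 168 = 170)
√(-9109 + 69*J) = √(-9109 + 69*170) = √(-9109 + 11730) = √2621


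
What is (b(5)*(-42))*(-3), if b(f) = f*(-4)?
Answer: -2520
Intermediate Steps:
b(f) = -4*f
(b(5)*(-42))*(-3) = (-4*5*(-42))*(-3) = -20*(-42)*(-3) = 840*(-3) = -2520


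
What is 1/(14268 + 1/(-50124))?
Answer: 50124/715169231 ≈ 7.0087e-5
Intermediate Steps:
1/(14268 + 1/(-50124)) = 1/(14268 - 1/50124) = 1/(715169231/50124) = 50124/715169231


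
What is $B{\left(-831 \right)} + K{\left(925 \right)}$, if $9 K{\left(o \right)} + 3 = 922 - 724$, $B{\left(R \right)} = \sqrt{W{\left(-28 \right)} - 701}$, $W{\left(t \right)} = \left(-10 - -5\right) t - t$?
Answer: $\frac{65}{3} + i \sqrt{533} \approx 21.667 + 23.087 i$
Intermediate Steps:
$W{\left(t \right)} = - 6 t$ ($W{\left(t \right)} = \left(-10 + 5\right) t - t = - 5 t - t = - 6 t$)
$B{\left(R \right)} = i \sqrt{533}$ ($B{\left(R \right)} = \sqrt{\left(-6\right) \left(-28\right) - 701} = \sqrt{168 - 701} = \sqrt{-533} = i \sqrt{533}$)
$K{\left(o \right)} = \frac{65}{3}$ ($K{\left(o \right)} = - \frac{1}{3} + \frac{922 - 724}{9} = - \frac{1}{3} + \frac{1}{9} \cdot 198 = - \frac{1}{3} + 22 = \frac{65}{3}$)
$B{\left(-831 \right)} + K{\left(925 \right)} = i \sqrt{533} + \frac{65}{3} = \frac{65}{3} + i \sqrt{533}$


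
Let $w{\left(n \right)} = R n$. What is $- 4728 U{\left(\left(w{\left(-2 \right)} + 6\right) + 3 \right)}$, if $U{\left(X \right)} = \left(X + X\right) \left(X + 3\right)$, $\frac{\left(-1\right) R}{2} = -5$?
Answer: $-832128$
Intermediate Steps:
$R = 10$ ($R = \left(-2\right) \left(-5\right) = 10$)
$w{\left(n \right)} = 10 n$
$U{\left(X \right)} = 2 X \left(3 + X\right)$
$- 4728 U{\left(\left(w{\left(-2 \right)} + 6\right) + 3 \right)} = - 4728 \cdot 2 \left(\left(10 \left(-2\right) + 6\right) + 3\right) \left(3 + \left(\left(10 \left(-2\right) + 6\right) + 3\right)\right) = - 4728 \cdot 2 \left(\left(-20 + 6\right) + 3\right) \left(3 + \left(\left(-20 + 6\right) + 3\right)\right) = - 4728 \cdot 2 \left(-14 + 3\right) \left(3 + \left(-14 + 3\right)\right) = - 4728 \cdot 2 \left(-11\right) \left(3 - 11\right) = - 4728 \cdot 2 \left(-11\right) \left(-8\right) = \left(-4728\right) 176 = -832128$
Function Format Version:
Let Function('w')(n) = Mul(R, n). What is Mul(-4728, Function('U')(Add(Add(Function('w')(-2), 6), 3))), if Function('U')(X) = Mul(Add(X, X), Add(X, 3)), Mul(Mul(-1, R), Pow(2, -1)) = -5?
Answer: -832128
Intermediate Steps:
R = 10 (R = Mul(-2, -5) = 10)
Function('w')(n) = Mul(10, n)
Function('U')(X) = Mul(2, X, Add(3, X)) (Function('U')(X) = Mul(Mul(2, X), Add(3, X)) = Mul(2, X, Add(3, X)))
Mul(-4728, Function('U')(Add(Add(Function('w')(-2), 6), 3))) = Mul(-4728, Mul(2, Add(Add(Mul(10, -2), 6), 3), Add(3, Add(Add(Mul(10, -2), 6), 3)))) = Mul(-4728, Mul(2, Add(Add(-20, 6), 3), Add(3, Add(Add(-20, 6), 3)))) = Mul(-4728, Mul(2, Add(-14, 3), Add(3, Add(-14, 3)))) = Mul(-4728, Mul(2, -11, Add(3, -11))) = Mul(-4728, Mul(2, -11, -8)) = Mul(-4728, 176) = -832128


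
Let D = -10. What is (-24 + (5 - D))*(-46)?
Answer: 414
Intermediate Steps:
(-24 + (5 - D))*(-46) = (-24 + (5 - 1*(-10)))*(-46) = (-24 + (5 + 10))*(-46) = (-24 + 15)*(-46) = -9*(-46) = 414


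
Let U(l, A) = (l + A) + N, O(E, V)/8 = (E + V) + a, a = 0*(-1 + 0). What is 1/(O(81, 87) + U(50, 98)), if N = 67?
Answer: 1/1559 ≈ 0.00064144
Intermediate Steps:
a = 0 (a = 0*(-1) = 0)
O(E, V) = 8*E + 8*V (O(E, V) = 8*((E + V) + 0) = 8*(E + V) = 8*E + 8*V)
U(l, A) = 67 + A + l (U(l, A) = (l + A) + 67 = (A + l) + 67 = 67 + A + l)
1/(O(81, 87) + U(50, 98)) = 1/((8*81 + 8*87) + (67 + 98 + 50)) = 1/((648 + 696) + 215) = 1/(1344 + 215) = 1/1559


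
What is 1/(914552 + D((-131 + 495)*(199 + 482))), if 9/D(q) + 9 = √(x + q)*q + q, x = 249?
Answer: 1549336176757007516869/1416948499125474511873000679 - 247884*√248133/1416948499125474511873000679 ≈ 1.0934e-6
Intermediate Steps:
D(q) = 9/(-9 + q + q*√(249 + q)) (D(q) = 9/(-9 + (√(249 + q)*q + q)) = 9/(-9 + (q*√(249 + q) + q)) = 9/(-9 + (q + q*√(249 + q))) = 9/(-9 + q + q*√(249 + q)))
1/(914552 + D((-131 + 495)*(199 + 482))) = 1/(914552 + 9/(-9 + (-131 + 495)*(199 + 482) + ((-131 + 495)*(199 + 482))*√(249 + (-131 + 495)*(199 + 482)))) = 1/(914552 + 9/(-9 + 364*681 + (364*681)*√(249 + 364*681))) = 1/(914552 + 9/(-9 + 247884 + 247884*√(249 + 247884))) = 1/(914552 + 9/(-9 + 247884 + 247884*√248133)) = 1/(914552 + 9/(247875 + 247884*√248133))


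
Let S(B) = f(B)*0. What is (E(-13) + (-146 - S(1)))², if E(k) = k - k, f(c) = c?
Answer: 21316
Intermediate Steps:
S(B) = 0 (S(B) = B*0 = 0)
E(k) = 0
(E(-13) + (-146 - S(1)))² = (0 + (-146 - 1*0))² = (0 + (-146 + 0))² = (0 - 146)² = (-146)² = 21316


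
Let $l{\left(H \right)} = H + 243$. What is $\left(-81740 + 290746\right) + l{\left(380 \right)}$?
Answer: $209629$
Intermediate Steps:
$l{\left(H \right)} = 243 + H$
$\left(-81740 + 290746\right) + l{\left(380 \right)} = \left(-81740 + 290746\right) + \left(243 + 380\right) = 209006 + 623 = 209629$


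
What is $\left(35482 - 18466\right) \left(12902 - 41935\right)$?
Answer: $-494025528$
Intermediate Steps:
$\left(35482 - 18466\right) \left(12902 - 41935\right) = 17016 \left(-29033\right) = -494025528$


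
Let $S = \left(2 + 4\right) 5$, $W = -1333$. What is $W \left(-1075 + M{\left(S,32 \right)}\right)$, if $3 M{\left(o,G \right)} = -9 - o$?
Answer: $1450304$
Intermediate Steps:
$S = 30$ ($S = 6 \cdot 5 = 30$)
$M{\left(o,G \right)} = -3 - \frac{o}{3}$ ($M{\left(o,G \right)} = \frac{-9 - o}{3} = -3 - \frac{o}{3}$)
$W \left(-1075 + M{\left(S,32 \right)}\right) = - 1333 \left(-1075 - 13\right) = \left(-1333\right) \left(-1088\right) = 1450304$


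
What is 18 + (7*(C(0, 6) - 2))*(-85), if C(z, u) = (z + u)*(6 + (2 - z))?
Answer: -27352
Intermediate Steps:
C(z, u) = (8 - z)*(u + z) (C(z, u) = (u + z)*(8 - z) = (8 - z)*(u + z))
18 + (7*(C(0, 6) - 2))*(-85) = 18 + (7*((-1*0**2 + 8*6 + 8*0 - 1*6*0) - 2))*(-85) = 18 + (7*((-1*0 + 48 + 0 + 0) - 2))*(-85) = 18 + (7*((0 + 48 + 0 + 0) - 2))*(-85) = 18 + (7*(48 - 2))*(-85) = 18 + (7*46)*(-85) = 18 + 322*(-85) = 18 - 27370 = -27352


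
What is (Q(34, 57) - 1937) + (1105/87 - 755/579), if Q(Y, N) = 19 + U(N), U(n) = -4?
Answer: -10693644/5597 ≈ -1910.6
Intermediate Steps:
Q(Y, N) = 15 (Q(Y, N) = 19 - 4 = 15)
(Q(34, 57) - 1937) + (1105/87 - 755/579) = (15 - 1937) + (1105/87 - 755/579) = -1922 + (1105*(1/87) - 755*1/579) = -1922 + (1105/87 - 755/579) = -1922 + 63790/5597 = -10693644/5597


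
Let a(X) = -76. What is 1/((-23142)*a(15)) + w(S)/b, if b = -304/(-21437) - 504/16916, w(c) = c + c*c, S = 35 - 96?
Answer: -291787890565835557/1244737550616 ≈ -2.3442e+5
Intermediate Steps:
S = -61
w(c) = c + c**2
b = -1415446/90657073 (b = -304*(-1/21437) - 504*1/16916 = 304/21437 - 126/4229 = -1415446/90657073 ≈ -0.015613)
1/((-23142)*a(15)) + w(S)/b = 1/(-23142*(-76)) + (-61*(1 - 61))/(-1415446/90657073) = -1/23142*(-1/76) - 61*(-60)*(-90657073/1415446) = 1/1758792 + 3660*(-90657073/1415446) = 1/1758792 - 165902443590/707723 = -291787890565835557/1244737550616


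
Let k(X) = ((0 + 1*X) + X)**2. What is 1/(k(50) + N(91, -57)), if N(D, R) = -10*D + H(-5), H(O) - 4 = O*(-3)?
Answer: 1/9109 ≈ 0.00010978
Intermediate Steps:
H(O) = 4 - 3*O (H(O) = 4 + O*(-3) = 4 - 3*O)
N(D, R) = 19 - 10*D (N(D, R) = -10*D + (4 - 3*(-5)) = -10*D + (4 + 15) = -10*D + 19 = 19 - 10*D)
k(X) = 4*X**2 (k(X) = ((0 + X) + X)**2 = (X + X)**2 = (2*X)**2 = 4*X**2)
1/(k(50) + N(91, -57)) = 1/(4*50**2 + (19 - 10*91)) = 1/(4*2500 + (19 - 910)) = 1/(10000 - 891) = 1/9109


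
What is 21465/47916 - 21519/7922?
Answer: -47836593/21088364 ≈ -2.2684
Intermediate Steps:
21465/47916 - 21519/7922 = 21465*(1/47916) - 21519*1/7922 = 2385/5324 - 21519/7922 = -47836593/21088364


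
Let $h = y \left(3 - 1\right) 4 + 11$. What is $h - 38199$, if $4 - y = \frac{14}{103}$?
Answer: $- \frac{3930180}{103} \approx -38157.0$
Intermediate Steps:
$y = \frac{398}{103}$ ($y = 4 - \frac{14}{103} = \frac{398}{103} \approx 3.8641$)
$h = \frac{4317}{103}$ ($h = \frac{398 \left(3 - 1\right) 4}{103} + 11 = \frac{398 \cdot 2 \cdot 4}{103} + 11 = \frac{398}{103} \cdot 8 + 11 = \frac{3184}{103} + 11 = \frac{4317}{103} \approx 41.913$)
$h - 38199 = \frac{4317}{103} - 38199 = - \frac{3930180}{103}$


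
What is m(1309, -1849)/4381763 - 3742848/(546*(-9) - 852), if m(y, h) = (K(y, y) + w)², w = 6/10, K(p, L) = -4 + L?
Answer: 68375423145024/105271856075 ≈ 649.51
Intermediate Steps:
w = ⅗ (w = 6*(⅒) = ⅗ ≈ 0.60000)
m(y, h) = (-17/5 + y)² (m(y, h) = ((-4 + y) + ⅗)² = (-17/5 + y)²)
m(1309, -1849)/4381763 - 3742848/(546*(-9) - 852) = ((-17 + 5*1309)²/25)/4381763 - 3742848/(546*(-9) - 852) = ((-17 + 6545)²/25)*(1/4381763) - 3742848/(-4914 - 852) = ((1/25)*6528²)*(1/4381763) - 3742848/(-5766) = ((1/25)*42614784)*(1/4381763) - 3742848*(-1/5766) = (42614784/25)*(1/4381763) + 623808/961 = 42614784/109544075 + 623808/961 = 68375423145024/105271856075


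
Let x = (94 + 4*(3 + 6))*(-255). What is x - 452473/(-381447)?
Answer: -12644515577/381447 ≈ -33149.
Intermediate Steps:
x = -33150 (x = (94 + 4*9)*(-255) = (94 + 36)*(-255) = 130*(-255) = -33150)
x - 452473/(-381447) = -33150 - 452473/(-381447) = -33150 - 452473*(-1/381447) = -33150 + 452473/381447 = -12644515577/381447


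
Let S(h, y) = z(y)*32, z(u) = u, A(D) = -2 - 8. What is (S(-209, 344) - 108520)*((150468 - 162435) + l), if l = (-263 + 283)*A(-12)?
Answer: 1186428504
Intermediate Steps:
A(D) = -10
l = -200 (l = (-263 + 283)*(-10) = 20*(-10) = -200)
S(h, y) = 32*y (S(h, y) = y*32 = 32*y)
(S(-209, 344) - 108520)*((150468 - 162435) + l) = (32*344 - 108520)*((150468 - 162435) - 200) = (11008 - 108520)*(-11967 - 200) = -97512*(-12167) = 1186428504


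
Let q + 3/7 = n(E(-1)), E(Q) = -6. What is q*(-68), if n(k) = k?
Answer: 3060/7 ≈ 437.14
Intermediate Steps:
q = -45/7 (q = -3/7 - 6 = -45/7 ≈ -6.4286)
q*(-68) = -45/7*(-68) = 3060/7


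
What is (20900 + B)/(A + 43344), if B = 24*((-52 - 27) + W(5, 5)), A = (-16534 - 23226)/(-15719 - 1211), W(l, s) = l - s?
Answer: 8043443/18346342 ≈ 0.43842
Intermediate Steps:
A = 3976/1693 (A = -39760/(-16930) = -39760*(-1/16930) = 3976/1693 ≈ 2.3485)
B = -1896 (B = 24*((-52 - 27) + (5 - 1*5)) = 24*(-79 + (5 - 5)) = 24*(-79 + 0) = 24*(-79) = -1896)
(20900 + B)/(A + 43344) = (20900 - 1896)/(3976/1693 + 43344) = 19004/(73385368/1693) = 19004*(1693/73385368) = 8043443/18346342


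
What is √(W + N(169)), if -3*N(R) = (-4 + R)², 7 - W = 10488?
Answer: 2*I*√4889 ≈ 139.84*I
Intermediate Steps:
W = -10481 (W = 7 - 1*10488 = 7 - 10488 = -10481)
N(R) = -(-4 + R)²/3
√(W + N(169)) = √(-10481 - (-4 + 169)²/3) = √(-10481 - ⅓*165²) = √(-10481 - ⅓*27225) = √(-10481 - 9075) = √(-19556) = 2*I*√4889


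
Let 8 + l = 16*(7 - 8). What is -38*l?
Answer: 912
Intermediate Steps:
l = -24 (l = -8 + 16*(7 - 8) = -8 + 16*(-1) = -8 - 16 = -24)
-38*l = -38*(-24) = 912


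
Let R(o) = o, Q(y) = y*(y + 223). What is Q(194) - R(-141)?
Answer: 81039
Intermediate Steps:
Q(y) = y*(223 + y)
Q(194) - R(-141) = 194*(223 + 194) - 1*(-141) = 194*417 + 141 = 80898 + 141 = 81039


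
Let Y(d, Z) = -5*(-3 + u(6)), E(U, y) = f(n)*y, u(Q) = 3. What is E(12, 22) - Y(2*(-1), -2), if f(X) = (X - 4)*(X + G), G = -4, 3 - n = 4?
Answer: 550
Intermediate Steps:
n = -1 (n = 3 - 1*4 = 3 - 4 = -1)
f(X) = (-4 + X)² (f(X) = (X - 4)*(X - 4) = (-4 + X)*(-4 + X) = (-4 + X)²)
E(U, y) = 25*y (E(U, y) = (16 + (-1)² - 8*(-1))*y = (16 + 1 + 8)*y = 25*y)
Y(d, Z) = 0 (Y(d, Z) = -5*(-3 + 3) = -5*0 = 0)
E(12, 22) - Y(2*(-1), -2) = 25*22 - 1*0 = 550 + 0 = 550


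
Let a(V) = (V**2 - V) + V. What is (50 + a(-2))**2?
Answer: 2916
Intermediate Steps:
a(V) = V**2
(50 + a(-2))**2 = (50 + (-2)**2)**2 = (50 + 4)**2 = 54**2 = 2916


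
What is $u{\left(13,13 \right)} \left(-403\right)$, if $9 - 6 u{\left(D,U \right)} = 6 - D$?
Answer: $- \frac{3224}{3} \approx -1074.7$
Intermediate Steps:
$u{\left(D,U \right)} = \frac{1}{2} + \frac{D}{6}$ ($u{\left(D,U \right)} = \frac{3}{2} - \frac{6 - D}{6} = \frac{3}{2} + \left(-1 + \frac{D}{6}\right) = \frac{1}{2} + \frac{D}{6}$)
$u{\left(13,13 \right)} \left(-403\right) = \left(\frac{1}{2} + \frac{1}{6} \cdot 13\right) \left(-403\right) = \left(\frac{1}{2} + \frac{13}{6}\right) \left(-403\right) = \frac{8}{3} \left(-403\right) = - \frac{3224}{3}$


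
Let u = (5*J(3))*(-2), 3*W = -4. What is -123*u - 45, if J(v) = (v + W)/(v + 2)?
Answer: 365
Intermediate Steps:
W = -4/3 (W = (1/3)*(-4) = -4/3 ≈ -1.3333)
J(v) = (-4/3 + v)/(2 + v) (J(v) = (v - 4/3)/(v + 2) = (-4/3 + v)/(2 + v))
u = -10/3 (u = (5*((-4/3 + 3)/(2 + 3)))*(-2) = (5*((5/3)/5))*(-2) = (5*((1/5)*(5/3)))*(-2) = (5*(1/3))*(-2) = (5/3)*(-2) = -10/3 ≈ -3.3333)
-123*u - 45 = -123*(-10/3) - 45 = 410 - 45 = 365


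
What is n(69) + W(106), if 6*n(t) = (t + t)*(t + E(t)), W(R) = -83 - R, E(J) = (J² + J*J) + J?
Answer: 221991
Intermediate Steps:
E(J) = J + 2*J² (E(J) = (J² + J²) + J = 2*J² + J = J + 2*J²)
n(t) = t*(t + t*(1 + 2*t))/3 (n(t) = ((t + t)*(t + t*(1 + 2*t)))/6 = ((2*t)*(t + t*(1 + 2*t)))/6 = (2*t*(t + t*(1 + 2*t)))/6 = t*(t + t*(1 + 2*t))/3)
n(69) + W(106) = (⅔)*69²*(1 + 69) + (-83 - 1*106) = (⅔)*4761*70 + (-83 - 106) = 222180 - 189 = 221991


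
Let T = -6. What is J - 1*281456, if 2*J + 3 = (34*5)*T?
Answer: -563935/2 ≈ -2.8197e+5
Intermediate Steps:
J = -1023/2 (J = -3/2 + ((34*5)*(-6))/2 = -3/2 + (170*(-6))/2 = -3/2 + (1/2)*(-1020) = -3/2 - 510 = -1023/2 ≈ -511.50)
J - 1*281456 = -1023/2 - 1*281456 = -1023/2 - 281456 = -563935/2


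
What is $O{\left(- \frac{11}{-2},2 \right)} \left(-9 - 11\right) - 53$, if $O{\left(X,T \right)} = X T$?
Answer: $-273$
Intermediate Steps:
$O{\left(X,T \right)} = T X$
$O{\left(- \frac{11}{-2},2 \right)} \left(-9 - 11\right) - 53 = 2 \left(- \frac{11}{-2}\right) \left(-9 - 11\right) - 53 = 2 \left(\left(-11\right) \left(- \frac{1}{2}\right)\right) \left(-20\right) - 53 = 2 \cdot \frac{11}{2} \left(-20\right) - 53 = 11 \left(-20\right) - 53 = -220 - 53 = -273$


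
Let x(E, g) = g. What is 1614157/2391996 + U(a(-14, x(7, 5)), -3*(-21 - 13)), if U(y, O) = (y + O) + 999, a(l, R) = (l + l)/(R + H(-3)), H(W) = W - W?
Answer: 13109032877/11959980 ≈ 1096.1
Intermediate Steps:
H(W) = 0
a(l, R) = 2*l/R (a(l, R) = (l + l)/(R + 0) = (2*l)/R = 2*l/R)
U(y, O) = 999 + O + y (U(y, O) = (O + y) + 999 = 999 + O + y)
1614157/2391996 + U(a(-14, x(7, 5)), -3*(-21 - 13)) = 1614157/2391996 + (999 - 3*(-21 - 13) + 2*(-14)/5) = 1614157*(1/2391996) + (999 - 3*(-34) + 2*(-14)*(⅕)) = 1614157/2391996 + (999 + 102 - 28/5) = 1614157/2391996 + 5477/5 = 13109032877/11959980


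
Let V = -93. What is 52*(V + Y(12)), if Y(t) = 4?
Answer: -4628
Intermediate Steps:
52*(V + Y(12)) = 52*(-93 + 4) = 52*(-89) = -4628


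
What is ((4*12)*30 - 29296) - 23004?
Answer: -50860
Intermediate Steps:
((4*12)*30 - 29296) - 23004 = (48*30 - 29296) - 23004 = (1440 - 29296) - 23004 = -27856 - 23004 = -50860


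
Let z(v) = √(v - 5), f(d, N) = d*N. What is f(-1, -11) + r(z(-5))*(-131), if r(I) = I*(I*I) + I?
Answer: 11 + 1179*I*√10 ≈ 11.0 + 3728.3*I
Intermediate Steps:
f(d, N) = N*d
z(v) = √(-5 + v)
r(I) = I + I³ (r(I) = I*I² + I = I³ + I = I + I³)
f(-1, -11) + r(z(-5))*(-131) = -11*(-1) + (√(-5 - 5) + (√(-5 - 5))³)*(-131) = 11 + (√(-10) + (√(-10))³)*(-131) = 11 + (I*√10 + (I*√10)³)*(-131) = 11 + (I*√10 - 10*I*√10)*(-131) = 11 - 9*I*√10*(-131) = 11 + 1179*I*√10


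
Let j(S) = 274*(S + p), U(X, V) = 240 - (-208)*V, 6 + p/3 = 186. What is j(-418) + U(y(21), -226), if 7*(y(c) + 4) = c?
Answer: -13340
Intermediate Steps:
p = 540 (p = -18 + 3*186 = -18 + 558 = 540)
y(c) = -4 + c/7
U(X, V) = 240 + 208*V
j(S) = 147960 + 274*S (j(S) = 274*(S + 540) = 274*(540 + S) = 147960 + 274*S)
j(-418) + U(y(21), -226) = (147960 + 274*(-418)) + (240 + 208*(-226)) = (147960 - 114532) + (240 - 47008) = 33428 - 46768 = -13340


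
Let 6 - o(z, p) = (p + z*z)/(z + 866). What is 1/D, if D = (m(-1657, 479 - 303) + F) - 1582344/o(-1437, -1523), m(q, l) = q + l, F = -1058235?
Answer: -258359/273900105847 ≈ -9.4326e-7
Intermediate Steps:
o(z, p) = 6 - (p + z**2)/(866 + z) (o(z, p) = 6 - (p + z*z)/(z + 866) = 6 - (p + z**2)/(866 + z))
m(q, l) = l + q
D = -273900105847/258359 (D = (((479 - 303) - 1657) - 1058235) - 1582344*(866 - 1437)/(5196 - 1*(-1523) - 1*(-1437)**2 + 6*(-1437)) = ((176 - 1657) - 1058235) - 1582344*(-571/(5196 + 1523 - 1*2064969 - 8622)) = (-1481 - 1058235) - 1582344*(-571/(5196 + 1523 - 2064969 - 8622)) = -1059716 - 1582344/((-1/571*(-2066872))) = -1059716 - 1582344/2066872/571 = -1059716 - 1582344*571/2066872 = -1059716 - 112939803/258359 = -273900105847/258359 ≈ -1.0602e+6)
1/D = 1/(-273900105847/258359) = -258359/273900105847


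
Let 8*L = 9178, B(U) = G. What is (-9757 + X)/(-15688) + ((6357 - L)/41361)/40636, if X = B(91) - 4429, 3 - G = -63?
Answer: 11866104773039/13183768455024 ≈ 0.90005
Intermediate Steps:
G = 66 (G = 3 - 1*(-63) = 3 + 63 = 66)
B(U) = 66
L = 4589/4 (L = (1/8)*9178 = 4589/4 ≈ 1147.3)
X = -4363 (X = 66 - 4429 = -4363)
(-9757 + X)/(-15688) + ((6357 - L)/41361)/40636 = (-9757 - 4363)/(-15688) + ((6357 - 1*4589/4)/41361)/40636 = -14120*(-1/15688) + ((6357 - 4589/4)*(1/41361))*(1/40636) = 1765/1961 + ((20839/4)*(1/41361))*(1/40636) = 1765/1961 + (20839/165444)*(1/40636) = 1765/1961 + 20839/6722982384 = 11866104773039/13183768455024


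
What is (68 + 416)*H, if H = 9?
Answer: 4356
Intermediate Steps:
(68 + 416)*H = (68 + 416)*9 = 484*9 = 4356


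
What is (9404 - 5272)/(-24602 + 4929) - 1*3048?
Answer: -59967436/19673 ≈ -3048.2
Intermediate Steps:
(9404 - 5272)/(-24602 + 4929) - 1*3048 = 4132/(-19673) - 3048 = 4132*(-1/19673) - 3048 = -4132/19673 - 3048 = -59967436/19673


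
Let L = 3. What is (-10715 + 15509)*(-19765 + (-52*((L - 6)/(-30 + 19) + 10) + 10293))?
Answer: -527665992/11 ≈ -4.7970e+7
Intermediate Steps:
(-10715 + 15509)*(-19765 + (-52*((L - 6)/(-30 + 19) + 10) + 10293)) = (-10715 + 15509)*(-19765 + (-52*((3 - 6)/(-30 + 19) + 10) + 10293)) = 4794*(-19765 + (-52*(-3/(-11) + 10) + 10293)) = 4794*(-19765 + (-52*(-3*(-1/11) + 10) + 10293)) = 4794*(-19765 + (-52*(3/11 + 10) + 10293)) = 4794*(-19765 + (-52*113/11 + 10293)) = 4794*(-19765 + (-5876/11 + 10293)) = 4794*(-19765 + 107347/11) = 4794*(-110068/11) = -527665992/11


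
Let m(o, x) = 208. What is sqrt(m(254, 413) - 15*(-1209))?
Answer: sqrt(18343) ≈ 135.44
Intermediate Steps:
sqrt(m(254, 413) - 15*(-1209)) = sqrt(208 - 15*(-1209)) = sqrt(208 + 18135) = sqrt(18343)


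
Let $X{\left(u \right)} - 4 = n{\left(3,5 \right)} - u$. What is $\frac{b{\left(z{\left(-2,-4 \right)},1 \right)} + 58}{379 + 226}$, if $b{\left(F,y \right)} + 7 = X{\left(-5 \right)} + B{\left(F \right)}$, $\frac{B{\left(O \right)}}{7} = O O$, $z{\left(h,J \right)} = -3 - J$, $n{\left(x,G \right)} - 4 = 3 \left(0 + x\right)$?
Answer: $\frac{16}{121} \approx 0.13223$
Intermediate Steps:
$n{\left(x,G \right)} = 4 + 3 x$ ($n{\left(x,G \right)} = 4 + 3 \left(0 + x\right) = 4 + 3 x$)
$B{\left(O \right)} = 7 O^{2}$ ($B{\left(O \right)} = 7 O O = 7 O^{2}$)
$X{\left(u \right)} = 17 - u$ ($X{\left(u \right)} = 4 - \left(-13 + u\right) = 17 - u$)
$b{\left(F,y \right)} = 15 + 7 F^{2}$ ($b{\left(F,y \right)} = -7 + \left(\left(17 - -5\right) + 7 F^{2}\right) = -7 + \left(\left(17 + 5\right) + 7 F^{2}\right) = -7 + \left(22 + 7 F^{2}\right) = 15 + 7 F^{2}$)
$\frac{b{\left(z{\left(-2,-4 \right)},1 \right)} + 58}{379 + 226} = \frac{\left(15 + 7 \left(-3 - -4\right)^{2}\right) + 58}{379 + 226} = \frac{\left(15 + 7 \left(-3 + 4\right)^{2}\right) + 58}{605} = \left(\left(15 + 7 \cdot 1^{2}\right) + 58\right) \frac{1}{605} = \left(\left(15 + 7 \cdot 1\right) + 58\right) \frac{1}{605} = \left(\left(15 + 7\right) + 58\right) \frac{1}{605} = \left(22 + 58\right) \frac{1}{605} = 80 \cdot \frac{1}{605} = \frac{16}{121}$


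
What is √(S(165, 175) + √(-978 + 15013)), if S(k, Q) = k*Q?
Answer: √(28875 + √14035) ≈ 170.27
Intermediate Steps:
S(k, Q) = Q*k
√(S(165, 175) + √(-978 + 15013)) = √(175*165 + √(-978 + 15013)) = √(28875 + √14035)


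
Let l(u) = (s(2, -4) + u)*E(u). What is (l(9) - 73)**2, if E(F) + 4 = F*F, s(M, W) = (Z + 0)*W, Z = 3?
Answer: 92416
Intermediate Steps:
s(M, W) = 3*W (s(M, W) = (3 + 0)*W = 3*W)
E(F) = -4 + F**2 (E(F) = -4 + F*F = -4 + F**2)
l(u) = (-12 + u)*(-4 + u**2) (l(u) = (3*(-4) + u)*(-4 + u**2) = (-12 + u)*(-4 + u**2))
(l(9) - 73)**2 = ((-12 + 9)*(-4 + 9**2) - 73)**2 = (-3*(-4 + 81) - 73)**2 = (-3*77 - 73)**2 = (-231 - 73)**2 = (-304)**2 = 92416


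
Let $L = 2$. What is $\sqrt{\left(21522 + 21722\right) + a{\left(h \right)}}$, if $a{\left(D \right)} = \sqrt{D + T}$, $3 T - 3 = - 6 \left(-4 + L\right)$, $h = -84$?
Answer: $\sqrt{43244 + i \sqrt{79}} \approx 207.95 + 0.021 i$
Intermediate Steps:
$T = 5$ ($T = 1 + \frac{\left(-6\right) \left(-4 + 2\right)}{3} = 1 + \frac{\left(-6\right) \left(-2\right)}{3} = 1 + \frac{1}{3} \cdot 12 = 1 + 4 = 5$)
$a{\left(D \right)} = \sqrt{5 + D}$ ($a{\left(D \right)} = \sqrt{D + 5} = \sqrt{5 + D}$)
$\sqrt{\left(21522 + 21722\right) + a{\left(h \right)}} = \sqrt{\left(21522 + 21722\right) + \sqrt{5 - 84}} = \sqrt{43244 + \sqrt{-79}} = \sqrt{43244 + i \sqrt{79}}$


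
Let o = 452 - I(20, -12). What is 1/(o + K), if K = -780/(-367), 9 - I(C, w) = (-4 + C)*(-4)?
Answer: 367/139873 ≈ 0.0026238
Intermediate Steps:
I(C, w) = -7 + 4*C (I(C, w) = 9 - (-4 + C)*(-4) = 9 - (16 - 4*C) = 9 + (-16 + 4*C) = -7 + 4*C)
o = 379 (o = 452 - (-7 + 4*20) = 452 - (-7 + 80) = 452 - 1*73 = 452 - 73 = 379)
K = 780/367 (K = -780*(-1/367) = 780/367 ≈ 2.1253)
1/(o + K) = 1/(379 + 780/367) = 1/(139873/367) = 367/139873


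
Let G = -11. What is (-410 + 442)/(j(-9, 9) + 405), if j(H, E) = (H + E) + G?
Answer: 16/197 ≈ 0.081218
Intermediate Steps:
j(H, E) = -11 + E + H (j(H, E) = (H + E) - 11 = (E + H) - 11 = -11 + E + H)
(-410 + 442)/(j(-9, 9) + 405) = (-410 + 442)/((-11 + 9 - 9) + 405) = 32/(-11 + 405) = 32/394 = 32*(1/394) = 16/197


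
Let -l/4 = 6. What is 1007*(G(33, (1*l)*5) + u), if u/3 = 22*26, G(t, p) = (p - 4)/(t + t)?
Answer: 56961962/33 ≈ 1.7261e+6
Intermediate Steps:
l = -24 (l = -4*6 = -24)
G(t, p) = (-4 + p)/(2*t) (G(t, p) = (-4 + p)/((2*t)) = (-4 + p)*(1/(2*t)) = (-4 + p)/(2*t))
u = 1716 (u = 3*(22*26) = 3*572 = 1716)
1007*(G(33, (1*l)*5) + u) = 1007*((½)*(-4 + (1*(-24))*5)/33 + 1716) = 1007*((½)*(1/33)*(-4 - 24*5) + 1716) = 1007*((½)*(1/33)*(-4 - 120) + 1716) = 1007*((½)*(1/33)*(-124) + 1716) = 1007*(-62/33 + 1716) = 1007*(56566/33) = 56961962/33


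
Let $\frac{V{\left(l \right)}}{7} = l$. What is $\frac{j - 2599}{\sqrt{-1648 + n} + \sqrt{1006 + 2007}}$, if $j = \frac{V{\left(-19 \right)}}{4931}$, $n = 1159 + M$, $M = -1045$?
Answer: $- \frac{12815802}{4931 \sqrt{3013} + 4931 i \sqrt{1534}} \approx -31.375 + 22.387 i$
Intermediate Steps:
$n = 114$ ($n = 1159 - 1045 = 114$)
$V{\left(l \right)} = 7 l$
$j = - \frac{133}{4931}$ ($j = \frac{7 \left(-19\right)}{4931} = \left(-133\right) \frac{1}{4931} = - \frac{133}{4931} \approx -0.026972$)
$\frac{j - 2599}{\sqrt{-1648 + n} + \sqrt{1006 + 2007}} = \frac{- \frac{133}{4931} - 2599}{\sqrt{-1648 + 114} + \sqrt{1006 + 2007}} = - \frac{12815802}{4931 \left(\sqrt{-1534} + \sqrt{3013}\right)} = - \frac{12815802}{4931 \left(i \sqrt{1534} + \sqrt{3013}\right)} = - \frac{12815802}{4931 \left(\sqrt{3013} + i \sqrt{1534}\right)}$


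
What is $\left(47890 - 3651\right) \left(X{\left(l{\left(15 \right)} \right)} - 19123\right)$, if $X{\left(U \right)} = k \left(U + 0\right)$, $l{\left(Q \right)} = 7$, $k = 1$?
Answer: $-845672724$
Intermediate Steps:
$X{\left(U \right)} = U$ ($X{\left(U \right)} = 1 \left(U + 0\right) = 1 U = U$)
$\left(47890 - 3651\right) \left(X{\left(l{\left(15 \right)} \right)} - 19123\right) = \left(47890 - 3651\right) \left(7 - 19123\right) = \left(47890 - 3651\right) \left(-19116\right) = 44239 \left(-19116\right) = -845672724$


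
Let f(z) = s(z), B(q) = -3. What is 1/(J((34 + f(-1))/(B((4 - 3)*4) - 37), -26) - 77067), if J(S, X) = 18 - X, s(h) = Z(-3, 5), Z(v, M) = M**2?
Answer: -1/77023 ≈ -1.2983e-5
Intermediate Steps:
s(h) = 25 (s(h) = 5**2 = 25)
f(z) = 25
1/(J((34 + f(-1))/(B((4 - 3)*4) - 37), -26) - 77067) = 1/((18 - 1*(-26)) - 77067) = 1/((18 + 26) - 77067) = 1/(44 - 77067) = 1/(-77023) = -1/77023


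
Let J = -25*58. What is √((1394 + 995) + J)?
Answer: √939 ≈ 30.643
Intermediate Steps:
J = -1450
√((1394 + 995) + J) = √((1394 + 995) - 1450) = √(2389 - 1450) = √939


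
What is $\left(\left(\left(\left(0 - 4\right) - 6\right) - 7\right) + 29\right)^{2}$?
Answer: $144$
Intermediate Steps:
$\left(\left(\left(\left(0 - 4\right) - 6\right) - 7\right) + 29\right)^{2} = \left(\left(\left(-4 - 6\right) - 7\right) + 29\right)^{2} = \left(\left(-10 - 7\right) + 29\right)^{2} = \left(-17 + 29\right)^{2} = 12^{2} = 144$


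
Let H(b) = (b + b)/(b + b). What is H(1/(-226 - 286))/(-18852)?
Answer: -1/18852 ≈ -5.3045e-5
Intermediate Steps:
H(b) = 1 (H(b) = (2*b)/((2*b)) = (2*b)*(1/(2*b)) = 1)
H(1/(-226 - 286))/(-18852) = 1/(-18852) = 1*(-1/18852) = -1/18852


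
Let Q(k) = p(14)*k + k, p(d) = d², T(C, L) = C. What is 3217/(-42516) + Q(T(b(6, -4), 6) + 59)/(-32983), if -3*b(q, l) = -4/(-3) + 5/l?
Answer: -100006187/233717538 ≈ -0.42789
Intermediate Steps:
b(q, l) = -4/9 - 5/(3*l) (b(q, l) = -(-4/(-3) + 5/l)/3 = -(-4*(-⅓) + 5/l)/3 = -(4/3 + 5/l)/3 = -4/9 - 5/(3*l))
Q(k) = 197*k (Q(k) = 14²*k + k = 196*k + k = 197*k)
3217/(-42516) + Q(T(b(6, -4), 6) + 59)/(-32983) = 3217/(-42516) + (197*((⅑)*(-15 - 4*(-4))/(-4) + 59))/(-32983) = 3217*(-1/42516) + (197*((⅑)*(-¼)*(-15 + 16) + 59))*(-1/32983) = -3217/42516 + (197*((⅑)*(-¼)*1 + 59))*(-1/32983) = -3217/42516 + (197*(-1/36 + 59))*(-1/32983) = -3217/42516 + (197*(2123/36))*(-1/32983) = -3217/42516 + (418231/36)*(-1/32983) = -3217/42516 - 418231/1187388 = -100006187/233717538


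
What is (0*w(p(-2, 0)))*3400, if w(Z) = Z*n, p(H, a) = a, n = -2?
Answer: 0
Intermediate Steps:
w(Z) = -2*Z (w(Z) = Z*(-2) = -2*Z)
(0*w(p(-2, 0)))*3400 = (0*(-2*0))*3400 = (0*0)*3400 = 0*3400 = 0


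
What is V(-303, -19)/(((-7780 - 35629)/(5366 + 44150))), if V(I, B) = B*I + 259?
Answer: -297888256/43409 ≈ -6862.4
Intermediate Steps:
V(I, B) = 259 + B*I
V(-303, -19)/(((-7780 - 35629)/(5366 + 44150))) = (259 - 19*(-303))/(((-7780 - 35629)/(5366 + 44150))) = (259 + 5757)/((-43409/49516)) = 6016/((-43409*1/49516)) = 6016/(-43409/49516) = 6016*(-49516/43409) = -297888256/43409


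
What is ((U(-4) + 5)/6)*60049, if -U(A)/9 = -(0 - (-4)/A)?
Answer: -120098/3 ≈ -40033.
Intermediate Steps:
U(A) = 36/A (U(A) = -(-9)*(0 - (-4)/A) = -(-9)*(0 + 4/A) = -(-9)*4/A = -(-36)/A = 36/A)
((U(-4) + 5)/6)*60049 = ((36/(-4) + 5)/6)*60049 = ((36*(-1/4) + 5)*(1/6))*60049 = ((-9 + 5)*(1/6))*60049 = -4*1/6*60049 = -2/3*60049 = -120098/3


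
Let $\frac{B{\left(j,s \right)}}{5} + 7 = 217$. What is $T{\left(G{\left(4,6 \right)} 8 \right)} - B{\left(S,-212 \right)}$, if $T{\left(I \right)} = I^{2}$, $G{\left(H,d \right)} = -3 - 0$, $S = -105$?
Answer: $-474$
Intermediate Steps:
$B{\left(j,s \right)} = 1050$ ($B{\left(j,s \right)} = -35 + 5 \cdot 217 = -35 + 1085 = 1050$)
$G{\left(H,d \right)} = -3$ ($G{\left(H,d \right)} = -3 + 0 = -3$)
$T{\left(G{\left(4,6 \right)} 8 \right)} - B{\left(S,-212 \right)} = \left(\left(-3\right) 8\right)^{2} - 1050 = \left(-24\right)^{2} - 1050 = 576 - 1050 = -474$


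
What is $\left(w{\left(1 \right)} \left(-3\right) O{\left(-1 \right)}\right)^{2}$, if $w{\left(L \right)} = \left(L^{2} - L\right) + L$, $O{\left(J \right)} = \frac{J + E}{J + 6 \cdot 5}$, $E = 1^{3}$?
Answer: $0$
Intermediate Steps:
$E = 1$
$O{\left(J \right)} = \frac{1 + J}{30 + J}$ ($O{\left(J \right)} = \frac{J + 1}{J + 6 \cdot 5} = \frac{1 + J}{J + 30} = \frac{1 + J}{30 + J}$)
$w{\left(L \right)} = L^{2}$
$\left(w{\left(1 \right)} \left(-3\right) O{\left(-1 \right)}\right)^{2} = \left(1^{2} \left(-3\right) \frac{1 - 1}{30 - 1}\right)^{2} = \left(1 \left(-3\right) \frac{1}{29} \cdot 0\right)^{2} = \left(- 3 \cdot \frac{1}{29} \cdot 0\right)^{2} = \left(\left(-3\right) 0\right)^{2} = 0^{2} = 0$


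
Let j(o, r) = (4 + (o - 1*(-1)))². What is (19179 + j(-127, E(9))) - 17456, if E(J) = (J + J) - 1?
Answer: 16607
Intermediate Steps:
E(J) = -1 + 2*J (E(J) = 2*J - 1 = -1 + 2*J)
j(o, r) = (5 + o)² (j(o, r) = (4 + (o + 1))² = (4 + (1 + o))² = (5 + o)²)
(19179 + j(-127, E(9))) - 17456 = (19179 + (5 - 127)²) - 17456 = (19179 + (-122)²) - 17456 = (19179 + 14884) - 17456 = 34063 - 17456 = 16607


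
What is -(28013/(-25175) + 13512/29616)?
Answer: 20394517/31065950 ≈ 0.65649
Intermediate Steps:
-(28013/(-25175) + 13512/29616) = -(28013*(-1/25175) + 13512*(1/29616)) = -(-28013/25175 + 563/1234) = -1*(-20394517/31065950) = 20394517/31065950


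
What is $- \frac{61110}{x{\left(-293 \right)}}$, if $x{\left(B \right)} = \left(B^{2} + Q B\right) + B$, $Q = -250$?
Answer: $- \frac{30555}{79403} \approx -0.38481$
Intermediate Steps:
$x{\left(B \right)} = B^{2} - 249 B$ ($x{\left(B \right)} = \left(B^{2} - 250 B\right) + B = B^{2} - 249 B$)
$- \frac{61110}{x{\left(-293 \right)}} = - \frac{61110}{\left(-293\right) \left(-249 - 293\right)} = - \frac{61110}{\left(-293\right) \left(-542\right)} = - \frac{61110}{158806} = \left(-61110\right) \frac{1}{158806} = - \frac{30555}{79403}$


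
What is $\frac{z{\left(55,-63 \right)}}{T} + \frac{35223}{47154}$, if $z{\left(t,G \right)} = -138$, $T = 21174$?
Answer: $\frac{41072475}{55468822} \approx 0.74046$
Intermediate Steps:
$\frac{z{\left(55,-63 \right)}}{T} + \frac{35223}{47154} = - \frac{138}{21174} + \frac{35223}{47154} = \left(-138\right) \frac{1}{21174} + 35223 \cdot \frac{1}{47154} = - \frac{23}{3529} + \frac{11741}{15718} = \frac{41072475}{55468822}$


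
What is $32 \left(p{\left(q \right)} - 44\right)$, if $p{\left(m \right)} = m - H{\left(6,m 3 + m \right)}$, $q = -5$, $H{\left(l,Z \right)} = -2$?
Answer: $-1504$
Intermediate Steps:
$p{\left(m \right)} = 2 + m$ ($p{\left(m \right)} = m - -2 = m + 2 = 2 + m$)
$32 \left(p{\left(q \right)} - 44\right) = 32 \left(\left(2 - 5\right) - 44\right) = 32 \left(-3 - 44\right) = 32 \left(-47\right) = -1504$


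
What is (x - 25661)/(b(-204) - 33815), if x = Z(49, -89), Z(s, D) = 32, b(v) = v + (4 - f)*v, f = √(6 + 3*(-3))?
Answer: 892786215/1213602073 + 5228316*I*√3/1213602073 ≈ 0.73565 + 0.0074618*I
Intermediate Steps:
f = I*√3 (f = √(6 - 9) = √(-3) = I*√3 ≈ 1.732*I)
b(v) = v + v*(4 - I*√3) (b(v) = v + (4 - I*√3)*v = v + v*(4 - I*√3))
x = 32
(x - 25661)/(b(-204) - 33815) = (32 - 25661)/(-204*(5 - I*√3) - 33815) = -25629/((-1020 + 204*I*√3) - 33815) = -25629/(-34835 + 204*I*√3)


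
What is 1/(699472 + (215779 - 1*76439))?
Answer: 1/838812 ≈ 1.1922e-6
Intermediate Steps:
1/(699472 + (215779 - 1*76439)) = 1/(699472 + (215779 - 76439)) = 1/(699472 + 139340) = 1/838812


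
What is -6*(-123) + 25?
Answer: 763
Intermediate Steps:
-6*(-123) + 25 = 738 + 25 = 763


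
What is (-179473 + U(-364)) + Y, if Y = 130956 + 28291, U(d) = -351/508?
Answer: -10275159/508 ≈ -20227.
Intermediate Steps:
U(d) = -351/508 (U(d) = -351*1/508 = -351/508)
Y = 159247
(-179473 + U(-364)) + Y = (-179473 - 351/508) + 159247 = -91172635/508 + 159247 = -10275159/508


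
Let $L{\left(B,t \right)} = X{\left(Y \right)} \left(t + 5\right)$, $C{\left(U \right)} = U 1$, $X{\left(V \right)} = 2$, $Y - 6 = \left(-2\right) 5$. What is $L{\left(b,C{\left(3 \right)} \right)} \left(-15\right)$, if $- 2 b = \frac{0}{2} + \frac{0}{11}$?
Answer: $-240$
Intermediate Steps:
$Y = -4$ ($Y = 6 - 10 = -4$)
$b = 0$ ($b = - \frac{\frac{0}{2} + \frac{0}{11}}{2} = - \frac{0 \cdot \frac{1}{2} + 0 \cdot \frac{1}{11}}{2} = - \frac{0 + 0}{2} = \left(- \frac{1}{2}\right) 0 = 0$)
$C{\left(U \right)} = U$
$L{\left(B,t \right)} = 10 + 2 t$ ($L{\left(B,t \right)} = 2 \left(t + 5\right) = 2 \left(5 + t\right) = 10 + 2 t$)
$L{\left(b,C{\left(3 \right)} \right)} \left(-15\right) = \left(10 + 2 \cdot 3\right) \left(-15\right) = \left(10 + 6\right) \left(-15\right) = 16 \left(-15\right) = -240$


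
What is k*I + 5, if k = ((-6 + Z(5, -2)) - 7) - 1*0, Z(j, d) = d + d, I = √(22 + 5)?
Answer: 5 - 51*√3 ≈ -83.335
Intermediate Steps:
I = 3*√3 (I = √27 = 3*√3 ≈ 5.1962)
Z(j, d) = 2*d
k = -17 (k = ((-6 + 2*(-2)) - 7) - 1*0 = ((-6 - 4) - 7) + 0 = (-10 - 7) + 0 = -17 + 0 = -17)
k*I + 5 = -51*√3 + 5 = 5 - 51*√3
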